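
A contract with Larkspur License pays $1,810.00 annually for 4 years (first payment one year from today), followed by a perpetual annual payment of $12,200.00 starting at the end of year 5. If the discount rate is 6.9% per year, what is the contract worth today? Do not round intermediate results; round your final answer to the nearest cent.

$141538.87

PV of 4-year annuity: $1,810.00 × [1 − (1+0.069)^−4] / 0.069 = 6144.71830
Perpetuity value at year 4: $12,200.00 / 0.069 = 176811.59420
PV of perpetuity: 176811.59420 / (1+0.069)^4 = 135394.15592
Total PV = 6144.71830 + 135394.15592 = 141538.87422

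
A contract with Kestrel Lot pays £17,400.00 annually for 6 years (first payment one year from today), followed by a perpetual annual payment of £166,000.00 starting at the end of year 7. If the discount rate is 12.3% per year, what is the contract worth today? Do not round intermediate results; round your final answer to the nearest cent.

PV of 6-year annuity: £17,400.00 × [1 − (1+0.123)^−6] / 0.123 = 70934.76005
Perpetuity value at year 6: £166,000.00 / 0.123 = 1349593.49593
PV of perpetuity: 1349593.49593 / (1+0.123)^6 = 672859.57825
Total PV = 70934.76005 + 672859.57825 = 743794.33830

£743794.34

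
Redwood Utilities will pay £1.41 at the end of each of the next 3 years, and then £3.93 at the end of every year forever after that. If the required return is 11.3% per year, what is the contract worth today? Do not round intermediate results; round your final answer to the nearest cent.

PV of 3-year annuity: £1.41 × [1 − (1+0.113)^−3] / 0.113 = 3.42774
Perpetuity value at year 3: £3.93 / 0.113 = 34.77876
PV of perpetuity: 34.77876 / (1+0.113)^3 = 25.22485
Total PV = 3.42774 + 25.22485 = 28.65259

£28.65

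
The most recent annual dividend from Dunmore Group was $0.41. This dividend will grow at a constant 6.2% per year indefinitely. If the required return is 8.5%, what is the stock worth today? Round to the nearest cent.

D₁ = D₀ × (1 + g) = $0.41 × 1.062 = $0.4354
Growing perpetuity: P = D₁ / (r − g) = $0.4354 / (0.085 − 0.062) = $18.93

$18.93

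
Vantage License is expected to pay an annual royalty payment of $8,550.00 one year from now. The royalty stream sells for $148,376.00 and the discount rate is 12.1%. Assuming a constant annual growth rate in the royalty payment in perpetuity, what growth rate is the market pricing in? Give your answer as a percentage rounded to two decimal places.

P = D₁/(r−g) ⇒ g = r − D₁/P = 0.121 − $8,550.00/$148,376.00 = 0.063376

6.34%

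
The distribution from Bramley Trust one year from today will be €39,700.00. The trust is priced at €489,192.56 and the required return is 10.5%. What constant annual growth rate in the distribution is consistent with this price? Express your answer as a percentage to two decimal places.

2.38%

P = D₁/(r−g) ⇒ g = r − D₁/P = 0.105 − €39,700.00/€489,192.56 = 0.023846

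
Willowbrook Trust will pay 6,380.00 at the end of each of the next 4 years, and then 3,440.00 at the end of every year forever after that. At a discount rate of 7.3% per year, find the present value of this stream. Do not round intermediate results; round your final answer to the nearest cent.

57014.62

PV of 4-year annuity: 6,380.00 × [1 − (1+0.073)^−4] / 0.073 = 21464.85329
Perpetuity value at year 4: 3,440.00 / 0.073 = 47123.28767
PV of perpetuity: 47123.28767 / (1+0.073)^4 = 35549.76176
Total PV = 21464.85329 + 35549.76176 = 57014.61505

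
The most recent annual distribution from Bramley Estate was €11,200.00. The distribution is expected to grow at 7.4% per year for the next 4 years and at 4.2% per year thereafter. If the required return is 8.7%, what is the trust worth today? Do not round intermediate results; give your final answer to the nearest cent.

€290633.04

D_1 = 12028.80000
D_2 = 12918.93120
D_3 = 13874.93211
D_4 = 14901.67708
Terminal value at year 4: TV = D_4×(1+g_2)/(r−g_2) = 15527.54752/0.045 = 345056.61161
P_0 = D_1/(1+r)^1 + D_2/(1+r)^2 + D_3/(1+r)^3 + D_4/(1+r)^4 + TV/(1+r)^4
    = 11066.05336 + 10933.70865 + 10802.94673 + 10673.74865 + 247156.57993 = 290633.03733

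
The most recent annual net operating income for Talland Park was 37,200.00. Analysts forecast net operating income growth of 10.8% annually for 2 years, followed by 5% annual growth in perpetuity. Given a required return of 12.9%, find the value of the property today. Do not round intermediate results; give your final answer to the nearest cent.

548545.16

D_1 = 41217.60000
D_2 = 45669.10080
Terminal value at year 2: TV = D_2×(1+g_2)/(r−g_2) = 47952.55584/0.079 = 606994.37772
P_0 = D_1/(1+r)^1 + D_2/(1+r)^2 + TV/(1+r)^2
    = 36508.06023 + 35828.99091 + 476208.10701 = 548545.15814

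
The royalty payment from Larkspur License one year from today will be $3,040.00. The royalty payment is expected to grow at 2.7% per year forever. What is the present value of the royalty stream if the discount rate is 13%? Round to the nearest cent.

$29514.56

Growing perpetuity: P = D₁ / (r − g) = $3,040.0000 / (0.13 − 0.027) = $29,514.56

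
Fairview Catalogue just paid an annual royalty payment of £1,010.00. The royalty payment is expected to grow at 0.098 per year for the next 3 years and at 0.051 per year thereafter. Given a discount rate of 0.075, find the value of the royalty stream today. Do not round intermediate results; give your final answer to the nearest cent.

D_1 = 1108.98000
D_2 = 1217.66004
D_3 = 1336.99072
Terminal value at year 3: TV = D_3×(1+g_2)/(r−g_2) = 1405.17725/0.024 = 58549.05212
P_0 = D_1/(1+r)^1 + D_2/(1+r)^2 + D_3/(1+r)^3 + TV/(1+r)^3
    = 1031.60930 + 1053.68094 + 1076.22481 + 47129.67834 = 50291.19340

£50291.19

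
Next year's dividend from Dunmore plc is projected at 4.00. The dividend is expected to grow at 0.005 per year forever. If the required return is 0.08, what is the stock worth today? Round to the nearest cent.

Growing perpetuity: P = D₁ / (r − g) = 4.0000 / (0.08 − 0.005) = 53.33

53.33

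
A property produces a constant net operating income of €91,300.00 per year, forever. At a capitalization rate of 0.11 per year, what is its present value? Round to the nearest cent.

€830000.00

Level perpetuity: PV = C / r = €91,300.00 / 0.11 = €830,000.00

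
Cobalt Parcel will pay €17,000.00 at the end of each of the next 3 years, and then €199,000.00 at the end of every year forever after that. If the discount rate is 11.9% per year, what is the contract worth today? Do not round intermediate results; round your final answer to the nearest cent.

€1234383.35

PV of 3-year annuity: €17,000.00 × [1 − (1+0.119)^−3] / 0.119 = 40901.39833
Perpetuity value at year 3: €199,000.00 / 0.119 = 1672268.90756
PV of perpetuity: 1672268.90756 / (1+0.119)^3 = 1193481.95063
Total PV = 40901.39833 + 1193481.95063 = 1234383.34896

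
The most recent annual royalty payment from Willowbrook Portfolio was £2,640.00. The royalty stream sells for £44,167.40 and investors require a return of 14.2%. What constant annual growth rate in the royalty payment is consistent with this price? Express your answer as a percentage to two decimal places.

7.76%

P = D₀(1+g)/(r−g) ⇒ P(r−g) = D₀(1+g) ⇒ g(P+D₀) = P·r − D₀
g = (P·r − D₀)/(P + D₀) = (£44,167.40×0.142 − £2,640.00) / (£44,167.40 + £2,640.00) = 0.077590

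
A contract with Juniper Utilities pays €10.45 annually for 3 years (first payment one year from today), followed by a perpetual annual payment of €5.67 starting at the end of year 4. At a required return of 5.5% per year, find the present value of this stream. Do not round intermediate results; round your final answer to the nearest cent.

€115.99

PV of 3-year annuity: €10.45 × [1 − (1+0.055)^−3] / 0.055 = 28.19340
Perpetuity value at year 3: €5.67 / 0.055 = 103.09091
PV of perpetuity: 103.09091 / (1+0.055)^3 = 87.79363
Total PV = 28.19340 + 87.79363 = 115.98703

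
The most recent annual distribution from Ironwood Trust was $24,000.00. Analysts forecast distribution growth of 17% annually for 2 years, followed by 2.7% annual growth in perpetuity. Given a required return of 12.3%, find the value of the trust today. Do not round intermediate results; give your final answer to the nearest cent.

D_1 = 28080.00000
D_2 = 32853.60000
Terminal value at year 2: TV = D_2×(1+g_2)/(r−g_2) = 33740.64720/0.096 = 351465.07500
P_0 = D_1/(1+r)^1 + D_2/(1+r)^2 + TV/(1+r)^2
    = 25004.45236 + 26050.94324 + 278690.81989 = 329746.21549

$329746.22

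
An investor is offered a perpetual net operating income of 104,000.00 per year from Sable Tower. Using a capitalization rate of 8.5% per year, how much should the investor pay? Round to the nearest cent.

Level perpetuity: PV = C / r = 104,000.00 / 0.085 = 1,223,529.41

1223529.41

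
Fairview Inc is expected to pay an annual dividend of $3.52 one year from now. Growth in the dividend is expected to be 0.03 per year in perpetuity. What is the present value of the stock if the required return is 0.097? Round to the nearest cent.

Growing perpetuity: P = D₁ / (r − g) = $3.5200 / (0.097 − 0.03) = $52.54

$52.54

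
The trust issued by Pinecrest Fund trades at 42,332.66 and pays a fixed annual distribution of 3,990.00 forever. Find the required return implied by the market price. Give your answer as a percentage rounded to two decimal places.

P = C/r ⇒ r = C/P = 3,990.00/42,332.66 = 0.094253

9.43%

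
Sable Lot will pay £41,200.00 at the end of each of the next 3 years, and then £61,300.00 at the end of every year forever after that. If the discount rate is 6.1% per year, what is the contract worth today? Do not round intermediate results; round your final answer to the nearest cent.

£951289.74

PV of 3-year annuity: £41,200.00 × [1 − (1+0.061)^−3] / 0.061 = 109924.65383
Perpetuity value at year 3: £61,300.00 / 0.061 = 1004918.03279
PV of perpetuity: 1004918.03279 / (1+0.061)^3 = 841365.08910
Total PV = 109924.65383 + 841365.08910 = 951289.74293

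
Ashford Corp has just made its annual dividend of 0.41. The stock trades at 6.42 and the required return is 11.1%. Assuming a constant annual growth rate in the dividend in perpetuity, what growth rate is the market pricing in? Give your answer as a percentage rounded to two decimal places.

P = D₀(1+g)/(r−g) ⇒ P(r−g) = D₀(1+g) ⇒ g(P+D₀) = P·r − D₀
g = (P·r − D₀)/(P + D₀) = (6.42×0.111 − 0.41) / (6.42 + 0.41) = 0.044307

4.43%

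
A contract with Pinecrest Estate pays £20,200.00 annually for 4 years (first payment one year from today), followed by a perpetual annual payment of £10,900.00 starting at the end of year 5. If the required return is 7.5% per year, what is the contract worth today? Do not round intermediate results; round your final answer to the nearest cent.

£176482.07

PV of 4-year annuity: £20,200.00 × [1 − (1+0.075)^−4] / 0.075 = 67656.39065
Perpetuity value at year 4: £10,900.00 / 0.075 = 145333.33333
PV of perpetuity: 145333.33333 / (1+0.075)^4 = 108825.67699
Total PV = 67656.39065 + 108825.67699 = 176482.06764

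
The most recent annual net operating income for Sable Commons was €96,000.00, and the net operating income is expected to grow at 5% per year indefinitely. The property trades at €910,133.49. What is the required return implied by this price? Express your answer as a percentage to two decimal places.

16.08%

D₁ = €96,000.00 × 1.05 = €100,800.0000
P = D₁/(r − g) ⇒ r = D₁/P + g = €100,800.0000/€910,133.49 + 0.05 = 0.110753 + 0.05 = 0.160753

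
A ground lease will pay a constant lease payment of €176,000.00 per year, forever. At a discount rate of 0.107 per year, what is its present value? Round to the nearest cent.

Level perpetuity: PV = C / r = €176,000.00 / 0.107 = €1,644,859.81

€1644859.81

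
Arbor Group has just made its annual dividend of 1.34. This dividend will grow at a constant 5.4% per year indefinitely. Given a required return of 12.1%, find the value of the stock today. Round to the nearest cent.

D₁ = D₀ × (1 + g) = 1.34 × 1.054 = 1.4124
Growing perpetuity: P = D₁ / (r − g) = 1.4124 / (0.121 − 0.054) = 21.08

21.08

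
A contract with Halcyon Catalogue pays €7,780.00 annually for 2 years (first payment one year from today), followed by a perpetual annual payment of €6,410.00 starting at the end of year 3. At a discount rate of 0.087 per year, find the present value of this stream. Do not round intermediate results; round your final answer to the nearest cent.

PV of 2-year annuity: €7,780.00 × [1 − (1+0.087)^−2] / 0.087 = 13741.77894
Perpetuity value at year 2: €6,410.00 / 0.087 = 73678.16092
PV of perpetuity: 73678.16092 / (1+0.087)^2 = 62356.20681
Total PV = 13741.77894 + 62356.20681 = 76097.98575

€76097.99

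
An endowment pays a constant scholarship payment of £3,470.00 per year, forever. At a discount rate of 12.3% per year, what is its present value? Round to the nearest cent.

Level perpetuity: PV = C / r = £3,470.00 / 0.123 = £28,211.38

£28211.38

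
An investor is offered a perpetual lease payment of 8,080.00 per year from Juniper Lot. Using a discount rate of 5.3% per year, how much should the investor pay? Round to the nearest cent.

152452.83

Level perpetuity: PV = C / r = 8,080.00 / 0.053 = 152,452.83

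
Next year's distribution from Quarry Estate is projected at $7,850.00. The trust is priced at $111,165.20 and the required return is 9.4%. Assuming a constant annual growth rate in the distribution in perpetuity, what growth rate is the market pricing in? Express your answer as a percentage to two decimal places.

P = D₁/(r−g) ⇒ g = r − D₁/P = 0.094 − $7,850.00/$111,165.20 = 0.023384

2.34%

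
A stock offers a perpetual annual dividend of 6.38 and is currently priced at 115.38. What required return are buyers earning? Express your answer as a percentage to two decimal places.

P = C/r ⇒ r = C/P = 6.38/115.38 = 0.055296

5.53%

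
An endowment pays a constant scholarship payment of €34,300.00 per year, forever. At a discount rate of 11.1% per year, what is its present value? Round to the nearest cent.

Level perpetuity: PV = C / r = €34,300.00 / 0.111 = €309,009.01

€309009.01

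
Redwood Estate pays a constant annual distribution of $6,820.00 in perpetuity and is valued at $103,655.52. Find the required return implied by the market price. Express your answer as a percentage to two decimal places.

6.58%

P = C/r ⇒ r = C/P = $6,820.00/$103,655.52 = 0.065795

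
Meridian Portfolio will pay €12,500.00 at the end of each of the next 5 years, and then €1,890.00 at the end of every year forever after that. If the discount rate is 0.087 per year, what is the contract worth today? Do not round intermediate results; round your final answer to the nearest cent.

PV of 5-year annuity: €12,500.00 × [1 − (1+0.087)^−5] / 0.087 = 49001.47662
Perpetuity value at year 5: €1,890.00 / 0.087 = 21724.13793
PV of perpetuity: 21724.13793 / (1+0.087)^5 = 14315.11467
Total PV = 49001.47662 + 14315.11467 = 63316.59129

€63316.59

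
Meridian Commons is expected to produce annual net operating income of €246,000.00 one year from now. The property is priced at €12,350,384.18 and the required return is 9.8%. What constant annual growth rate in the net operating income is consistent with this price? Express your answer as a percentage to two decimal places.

P = D₁/(r−g) ⇒ g = r − D₁/P = 0.098 − €246,000.00/€12,350,384.18 = 0.078082

7.81%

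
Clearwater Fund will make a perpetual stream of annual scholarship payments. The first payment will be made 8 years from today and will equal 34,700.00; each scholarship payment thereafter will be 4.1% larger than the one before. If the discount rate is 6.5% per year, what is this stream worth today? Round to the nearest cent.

930402.74

Value at end of year 7: C₁ / (r − g) = 34,700.00 / (0.065 − 0.041) = 1,445,833.3333
Discount to today: PV = 1,445,833.3333 / (1 + 0.065)^7 = 1,445,833.3333 / 1.553987 = 930,402.74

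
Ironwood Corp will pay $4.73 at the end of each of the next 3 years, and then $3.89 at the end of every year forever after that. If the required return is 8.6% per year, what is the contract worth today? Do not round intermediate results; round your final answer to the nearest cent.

$47.37

PV of 3-year annuity: $4.73 × [1 − (1+0.086)^−3] / 0.086 = 12.05890
Perpetuity value at year 3: $3.89 / 0.086 = 45.23256
PV of perpetuity: 45.23256 / (1+0.086)^3 = 35.31520
Total PV = 12.05890 + 35.31520 = 47.37410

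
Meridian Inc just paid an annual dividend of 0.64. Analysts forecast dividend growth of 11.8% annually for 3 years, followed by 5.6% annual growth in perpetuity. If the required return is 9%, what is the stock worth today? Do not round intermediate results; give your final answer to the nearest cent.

23.47

D_1 = 0.71552
D_2 = 0.79995
D_3 = 0.89435
Terminal value at year 3: TV = D_3×(1+g_2)/(r−g_2) = 0.94443/0.034 = 27.77732
P_0 = D_1/(1+r)^1 + D_2/(1+r)^2 + D_3/(1+r)^3 + TV/(1+r)^3
    = 0.65644 + 0.67330 + 0.69060 + 21.44919 = 23.46953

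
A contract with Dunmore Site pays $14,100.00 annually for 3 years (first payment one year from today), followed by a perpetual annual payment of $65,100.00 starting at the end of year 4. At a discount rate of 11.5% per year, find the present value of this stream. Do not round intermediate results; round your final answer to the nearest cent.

PV of 3-year annuity: $14,100.00 × [1 − (1+0.115)^−3] / 0.115 = 34158.93335
Perpetuity value at year 3: $65,100.00 / 0.115 = 566086.95652
PV of perpetuity: 566086.95652 / (1+0.115)^3 = 408374.43447
Total PV = 34158.93335 + 408374.43447 = 442533.36782

$442533.37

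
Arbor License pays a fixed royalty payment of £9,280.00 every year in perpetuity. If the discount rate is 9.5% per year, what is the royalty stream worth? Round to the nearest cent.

£97684.21

Level perpetuity: PV = C / r = £9,280.00 / 0.095 = £97,684.21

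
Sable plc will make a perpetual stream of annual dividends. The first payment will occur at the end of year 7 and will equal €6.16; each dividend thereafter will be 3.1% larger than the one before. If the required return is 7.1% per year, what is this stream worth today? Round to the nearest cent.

Value at end of year 6: C₁ / (r − g) = €6.16 / (0.071 − 0.031) = €154.0000
Discount to today: PV = €154.0000 / (1 + 0.071)^6 = €154.0000 / 1.509165 = €102.04

€102.04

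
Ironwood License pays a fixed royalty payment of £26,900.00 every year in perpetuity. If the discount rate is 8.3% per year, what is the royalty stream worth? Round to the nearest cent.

£324096.39

Level perpetuity: PV = C / r = £26,900.00 / 0.083 = £324,096.39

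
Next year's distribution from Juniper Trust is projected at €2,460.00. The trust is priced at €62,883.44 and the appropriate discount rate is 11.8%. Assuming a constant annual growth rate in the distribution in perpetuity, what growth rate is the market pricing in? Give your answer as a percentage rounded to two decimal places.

P = D₁/(r−g) ⇒ g = r − D₁/P = 0.118 − €2,460.00/€62,883.44 = 0.078880

7.89%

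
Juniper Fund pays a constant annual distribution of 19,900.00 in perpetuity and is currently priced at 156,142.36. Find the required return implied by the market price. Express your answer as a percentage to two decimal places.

P = C/r ⇒ r = C/P = 19,900.00/156,142.36 = 0.127448

12.74%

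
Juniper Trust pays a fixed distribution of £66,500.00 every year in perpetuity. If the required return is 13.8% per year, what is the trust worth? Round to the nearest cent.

Level perpetuity: PV = C / r = £66,500.00 / 0.138 = £481,884.06

£481884.06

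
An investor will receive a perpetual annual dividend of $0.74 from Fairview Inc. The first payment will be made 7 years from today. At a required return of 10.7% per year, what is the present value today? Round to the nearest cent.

$3.76

Value at end of year 6: C / r = $0.74 / 0.107 = $6.9159
Discount to today: PV = $6.9159 / (1 + 0.107)^6 = $6.9159 / 1.840288 = $3.76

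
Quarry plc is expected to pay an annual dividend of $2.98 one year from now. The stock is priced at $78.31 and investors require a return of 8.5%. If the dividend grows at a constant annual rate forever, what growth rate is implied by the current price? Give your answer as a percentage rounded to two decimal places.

P = D₁/(r−g) ⇒ g = r − D₁/P = 0.085 − $2.98/$78.31 = 0.046946

4.69%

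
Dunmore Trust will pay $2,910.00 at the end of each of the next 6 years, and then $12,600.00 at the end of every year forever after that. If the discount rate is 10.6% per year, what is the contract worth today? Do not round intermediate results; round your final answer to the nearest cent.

PV of 6-year annuity: $2,910.00 × [1 − (1+0.106)^−6] / 0.106 = 12454.03544
Perpetuity value at year 6: $12,600.00 / 0.106 = 118867.92453
PV of perpetuity: 118867.92453 / (1+0.106)^6 = 64943.23497
Total PV = 12454.03544 + 64943.23497 = 77397.27042

$77397.27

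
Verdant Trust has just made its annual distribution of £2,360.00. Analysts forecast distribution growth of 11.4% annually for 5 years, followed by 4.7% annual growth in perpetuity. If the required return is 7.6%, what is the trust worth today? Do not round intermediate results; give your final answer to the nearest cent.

£114460.99

D_1 = 2629.04000
D_2 = 2928.75056
D_3 = 3262.62812
D_4 = 3634.56773
D_5 = 4048.90845
Terminal value at year 5: TV = D_5×(1+g_2)/(r−g_2) = 4239.20715/0.029 = 146179.55684
P_0 = D_1/(1+r)^1 + D_2/(1+r)^2 + D_3/(1+r)^3 + D_4/(1+r)^4 + D_5/(1+r)^5 + TV/(1+r)^5
    = 2443.34572 + 2529.63489 + 2618.97143 + 2711.46299 + 2807.22098 + 101350.35735 = 114460.99336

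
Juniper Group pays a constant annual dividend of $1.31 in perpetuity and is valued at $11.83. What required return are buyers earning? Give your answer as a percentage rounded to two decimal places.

P = C/r ⇒ r = C/P = $1.31/$11.83 = 0.110735

11.07%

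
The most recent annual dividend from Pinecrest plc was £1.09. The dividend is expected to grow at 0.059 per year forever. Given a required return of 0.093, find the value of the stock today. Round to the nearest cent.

£33.95

D₁ = D₀ × (1 + g) = £1.09 × 1.059 = £1.1543
Growing perpetuity: P = D₁ / (r − g) = £1.1543 / (0.093 − 0.059) = £33.95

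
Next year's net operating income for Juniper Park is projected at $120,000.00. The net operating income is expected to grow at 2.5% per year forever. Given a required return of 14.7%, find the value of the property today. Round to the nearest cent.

$983606.56

Growing perpetuity: P = D₁ / (r − g) = $120,000.0000 / (0.147 − 0.025) = $983,606.56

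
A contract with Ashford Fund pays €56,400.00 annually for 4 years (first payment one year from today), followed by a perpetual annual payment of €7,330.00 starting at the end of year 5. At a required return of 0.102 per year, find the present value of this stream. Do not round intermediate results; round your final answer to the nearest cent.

€226737.01

PV of 4-year annuity: €56,400.00 × [1 − (1+0.102)^−4] / 0.102 = 178009.13707
Perpetuity value at year 4: €7,330.00 / 0.102 = 71862.74510
PV of perpetuity: 71862.74510 / (1+0.102)^4 = 48727.86966
Total PV = 178009.13707 + 48727.86966 = 226737.00673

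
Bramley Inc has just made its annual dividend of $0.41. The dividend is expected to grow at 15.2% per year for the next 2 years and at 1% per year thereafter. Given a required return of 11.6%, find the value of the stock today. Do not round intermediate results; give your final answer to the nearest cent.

D_1 = 0.47232
D_2 = 0.54411
Terminal value at year 2: TV = D_2×(1+g_2)/(r−g_2) = 0.54955/0.106 = 5.18447
P_0 = D_1/(1+r)^1 + D_2/(1+r)^2 + TV/(1+r)^2
    = 0.42323 + 0.43688 + 4.16271 = 5.02281

$5.02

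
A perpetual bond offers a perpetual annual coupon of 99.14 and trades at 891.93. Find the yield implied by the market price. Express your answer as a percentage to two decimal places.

P = C/r ⇒ r = C/P = 99.14/891.93 = 0.111152

11.12%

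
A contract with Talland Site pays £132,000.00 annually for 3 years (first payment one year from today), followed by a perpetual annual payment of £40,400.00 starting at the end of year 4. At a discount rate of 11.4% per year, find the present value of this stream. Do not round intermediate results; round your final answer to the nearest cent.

£576682.10

PV of 3-year annuity: £132,000.00 × [1 − (1+0.114)^−3] / 0.114 = 320339.40561
Perpetuity value at year 3: £40,400.00 / 0.114 = 354385.96491
PV of perpetuity: 354385.96491 / (1+0.114)^3 = 256342.69229
Total PV = 320339.40561 + 256342.69229 = 576682.09790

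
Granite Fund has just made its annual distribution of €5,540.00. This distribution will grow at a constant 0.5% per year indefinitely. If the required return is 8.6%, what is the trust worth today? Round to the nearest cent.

D₁ = D₀ × (1 + g) = €5,540.00 × 1.005 = €5,567.7000
Growing perpetuity: P = D₁ / (r − g) = €5,567.7000 / (0.086 − 0.005) = €68,737.04

€68737.04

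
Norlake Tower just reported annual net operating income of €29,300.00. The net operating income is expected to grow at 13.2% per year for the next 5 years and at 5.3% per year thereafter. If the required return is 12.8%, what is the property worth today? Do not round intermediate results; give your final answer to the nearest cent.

€566783.64

D_1 = 33167.60000
D_2 = 37545.72320
D_3 = 42501.75866
D_4 = 48111.99081
D_5 = 54462.77359
Terminal value at year 5: TV = D_5×(1+g_2)/(r−g_2) = 57349.30059/0.075 = 764657.34123
P_0 = D_1/(1+r)^1 + D_2/(1+r)^2 + D_3/(1+r)^3 + D_4/(1+r)^4 + D_5/(1+r)^5 + TV/(1+r)^5
    = 29403.90071 + 29508.16986 + 29612.80876 + 29717.81872 + 29823.20106 + 418717.74284 = 566783.64195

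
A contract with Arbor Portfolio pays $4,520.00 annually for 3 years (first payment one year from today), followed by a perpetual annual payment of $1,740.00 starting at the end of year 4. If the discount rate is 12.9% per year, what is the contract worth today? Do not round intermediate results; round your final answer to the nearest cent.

PV of 3-year annuity: $4,520.00 × [1 − (1+0.129)^−3] / 0.129 = 10690.55754
Perpetuity value at year 3: $1,740.00 / 0.129 = 13488.37209
PV of perpetuity: 13488.37209 / (1+0.129)^3 = 9372.98047
Total PV = 10690.55754 + 9372.98047 = 20063.53802

$20063.54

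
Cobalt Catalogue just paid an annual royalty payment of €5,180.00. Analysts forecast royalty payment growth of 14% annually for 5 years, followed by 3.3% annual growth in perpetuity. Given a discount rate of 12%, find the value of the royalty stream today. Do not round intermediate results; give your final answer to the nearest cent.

€94517.22

D_1 = 5905.20000
D_2 = 6731.92800
D_3 = 7674.39792
D_4 = 8748.81363
D_5 = 9973.64754
Terminal value at year 5: TV = D_5×(1+g_2)/(r−g_2) = 10302.77791/0.087 = 118422.73455
P_0 = D_1/(1+r)^1 + D_2/(1+r)^2 + D_3/(1+r)^3 + D_4/(1+r)^4 + D_5/(1+r)^5 + TV/(1+r)^5
    = 5272.50000 + 5366.65179 + 5462.48485 + 5560.02923 + 5659.31546 + 67196.23991 = 94517.22124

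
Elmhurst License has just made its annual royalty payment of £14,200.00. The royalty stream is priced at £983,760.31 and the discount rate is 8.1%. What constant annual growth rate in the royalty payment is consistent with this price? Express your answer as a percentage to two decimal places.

P = D₀(1+g)/(r−g) ⇒ P(r−g) = D₀(1+g) ⇒ g(P+D₀) = P·r − D₀
g = (P·r − D₀)/(P + D₀) = (£983,760.31×0.081 − £14,200.00) / (£983,760.31 + £14,200.00) = 0.065618

6.56%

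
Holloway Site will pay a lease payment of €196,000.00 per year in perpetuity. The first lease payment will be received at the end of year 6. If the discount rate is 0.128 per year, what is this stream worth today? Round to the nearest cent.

Value at end of year 5: C / r = €196,000.00 / 0.128 = €1,531,250.0000
Discount to today: PV = €1,531,250.0000 / (1 + 0.128)^5 = €1,531,250.0000 / 1.826188 = €838,495.24

€838495.24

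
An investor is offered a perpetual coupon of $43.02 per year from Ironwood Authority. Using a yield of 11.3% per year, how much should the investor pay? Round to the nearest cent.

Level perpetuity: PV = C / r = $43.02 / 0.113 = $380.71

$380.71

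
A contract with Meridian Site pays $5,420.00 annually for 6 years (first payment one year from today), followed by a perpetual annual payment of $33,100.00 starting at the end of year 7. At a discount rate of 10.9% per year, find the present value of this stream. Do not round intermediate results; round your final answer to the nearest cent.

PV of 6-year annuity: $5,420.00 × [1 − (1+0.109)^−6] / 0.109 = 22995.72136
Perpetuity value at year 6: $33,100.00 / 0.109 = 303669.72477
PV of perpetuity: 303669.72477 / (1+0.109)^6 = 163234.59985
Total PV = 22995.72136 + 163234.59985 = 186230.32121

$186230.32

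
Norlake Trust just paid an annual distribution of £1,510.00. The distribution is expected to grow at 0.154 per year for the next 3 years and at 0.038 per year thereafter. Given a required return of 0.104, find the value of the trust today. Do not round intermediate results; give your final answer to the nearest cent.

£32076.03

D_1 = 1742.54000
D_2 = 2010.89116
D_3 = 2320.56840
Terminal value at year 3: TV = D_3×(1+g_2)/(r−g_2) = 2408.75000/0.066 = 36496.21209
P_0 = D_1/(1+r)^1 + D_2/(1+r)^2 + D_3/(1+r)^3 + TV/(1+r)^3
    = 1578.38768 + 1649.87263 + 1724.59512 + 27123.17784 = 32076.03328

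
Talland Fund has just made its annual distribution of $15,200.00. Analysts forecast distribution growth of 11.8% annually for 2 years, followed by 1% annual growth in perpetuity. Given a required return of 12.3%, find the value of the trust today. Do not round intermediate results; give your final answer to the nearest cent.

D_1 = 16993.60000
D_2 = 18998.84480
Terminal value at year 2: TV = D_2×(1+g_2)/(r−g_2) = 19188.83325/0.113 = 169812.68361
P_0 = D_1/(1+r)^1 + D_2/(1+r)^2 + TV/(1+r)^2
    = 15132.32413 + 15064.94958 + 134651.31926 = 164848.59298

$164848.59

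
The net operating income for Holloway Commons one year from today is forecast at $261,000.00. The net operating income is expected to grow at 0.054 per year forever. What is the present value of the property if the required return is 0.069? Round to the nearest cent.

Growing perpetuity: P = D₁ / (r − g) = $261,000.0000 / (0.069 − 0.054) = $17,400,000.00

$17400000.00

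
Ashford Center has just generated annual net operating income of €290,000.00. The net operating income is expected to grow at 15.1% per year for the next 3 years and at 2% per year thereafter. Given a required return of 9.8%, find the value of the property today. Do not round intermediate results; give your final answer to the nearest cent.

€5325125.63

D_1 = 333790.00000
D_2 = 384192.29000
D_3 = 442205.32579
Terminal value at year 3: TV = D_3×(1+g_2)/(r−g_2) = 451049.43231/0.078 = 5782685.02956
P_0 = D_1/(1+r)^1 + D_2/(1+r)^2 + D_3/(1+r)^3 + TV/(1+r)^3
    = 303998.17851 + 318672.04322 + 334054.20925 + 4368401.19783 = 5325125.62880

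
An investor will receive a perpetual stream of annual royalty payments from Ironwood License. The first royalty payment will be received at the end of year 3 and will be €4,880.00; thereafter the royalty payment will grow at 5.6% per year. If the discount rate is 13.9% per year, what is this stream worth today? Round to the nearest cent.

€45320.46

Value at end of year 2: C₁ / (r − g) = €4,880.00 / (0.139 − 0.056) = €58,795.1807
Discount to today: PV = €58,795.1807 / (1 + 0.139)^2 = €58,795.1807 / 1.297321 = €45,320.46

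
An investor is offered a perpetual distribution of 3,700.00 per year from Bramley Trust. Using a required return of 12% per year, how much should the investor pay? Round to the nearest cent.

Level perpetuity: PV = C / r = 3,700.00 / 0.12 = 30,833.33

30833.33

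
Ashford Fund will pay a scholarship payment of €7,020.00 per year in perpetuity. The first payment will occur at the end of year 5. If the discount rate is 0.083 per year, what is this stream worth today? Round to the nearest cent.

Value at end of year 4: C / r = €7,020.00 / 0.083 = €84,578.3133
Discount to today: PV = €84,578.3133 / (1 + 0.083)^4 = €84,578.3133 / 1.375669 = €61,481.60

€61481.60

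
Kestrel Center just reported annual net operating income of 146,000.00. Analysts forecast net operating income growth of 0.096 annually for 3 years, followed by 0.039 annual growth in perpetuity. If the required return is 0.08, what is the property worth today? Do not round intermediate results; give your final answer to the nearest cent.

4317846.17

D_1 = 160016.00000
D_2 = 175377.53600
D_3 = 192213.77946
Terminal value at year 3: TV = D_3×(1+g_2)/(r−g_2) = 199710.11685/0.041 = 4870978.45987
P_0 = D_1/(1+r)^1 + D_2/(1+r)^2 + D_3/(1+r)^3 + TV/(1+r)^3
    = 148162.96296 + 150357.96982 + 152585.49530 + 3866739.74676 = 4317846.17485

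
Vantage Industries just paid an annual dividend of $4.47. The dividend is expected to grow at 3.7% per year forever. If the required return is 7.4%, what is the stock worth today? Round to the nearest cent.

D₁ = D₀ × (1 + g) = $4.47 × 1.037 = $4.6354
Growing perpetuity: P = D₁ / (r − g) = $4.6354 / (0.074 − 0.037) = $125.28

$125.28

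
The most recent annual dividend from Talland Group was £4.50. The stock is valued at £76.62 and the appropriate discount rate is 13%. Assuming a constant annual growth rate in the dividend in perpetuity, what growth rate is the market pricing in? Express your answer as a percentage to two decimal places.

6.73%

P = D₀(1+g)/(r−g) ⇒ P(r−g) = D₀(1+g) ⇒ g(P+D₀) = P·r − D₀
g = (P·r − D₀)/(P + D₀) = (£76.62×0.13 − £4.50) / (£76.62 + £4.50) = 0.067315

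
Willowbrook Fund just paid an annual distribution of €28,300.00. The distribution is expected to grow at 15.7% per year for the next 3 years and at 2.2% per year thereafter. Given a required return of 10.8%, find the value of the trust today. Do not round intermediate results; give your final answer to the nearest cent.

€475563.29

D_1 = 32743.10000
D_2 = 37883.76670
D_3 = 43831.51807
Terminal value at year 3: TV = D_3×(1+g_2)/(r−g_2) = 44795.81147/0.086 = 520881.52871
P_0 = D_1/(1+r)^1 + D_2/(1+r)^2 + D_3/(1+r)^3 + TV/(1+r)^3
    = 29551.53430 + 30858.41623 + 32223.09348 + 382930.25042 = 475563.29443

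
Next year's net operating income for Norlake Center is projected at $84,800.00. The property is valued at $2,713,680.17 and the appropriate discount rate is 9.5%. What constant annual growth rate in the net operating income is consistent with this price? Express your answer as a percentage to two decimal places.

6.38%

P = D₁/(r−g) ⇒ g = r − D₁/P = 0.095 − $84,800.00/$2,713,680.17 = 0.063751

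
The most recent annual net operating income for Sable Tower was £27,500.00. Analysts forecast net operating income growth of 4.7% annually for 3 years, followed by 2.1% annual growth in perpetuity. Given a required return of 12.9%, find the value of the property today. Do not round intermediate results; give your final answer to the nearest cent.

£278430.36

D_1 = 28792.50000
D_2 = 30145.74750
D_3 = 31562.59763
Terminal value at year 3: TV = D_3×(1+g_2)/(r−g_2) = 32225.41218/0.108 = 298383.44614
P_0 = D_1/(1+r)^1 + D_2/(1+r)^2 + D_3/(1+r)^3 + TV/(1+r)^3
    = 25502.65722 + 23650.38274 + 21932.64015 + 207344.68137 = 278430.36147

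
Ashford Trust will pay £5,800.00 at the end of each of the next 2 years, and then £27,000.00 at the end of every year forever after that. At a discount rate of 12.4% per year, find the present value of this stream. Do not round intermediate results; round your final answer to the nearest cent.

£182100.29

PV of 2-year annuity: £5,800.00 × [1 − (1+0.124)^−2] / 0.124 = 9751.01632
Perpetuity value at year 2: £27,000.00 / 0.124 = 217741.93548
PV of perpetuity: 217741.93548 / (1+0.124)^2 = 172349.27328
Total PV = 9751.01632 + 172349.27328 = 182100.28961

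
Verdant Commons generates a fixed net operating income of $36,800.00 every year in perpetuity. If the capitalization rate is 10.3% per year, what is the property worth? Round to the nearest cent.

$357281.55

Level perpetuity: PV = C / r = $36,800.00 / 0.103 = $357,281.55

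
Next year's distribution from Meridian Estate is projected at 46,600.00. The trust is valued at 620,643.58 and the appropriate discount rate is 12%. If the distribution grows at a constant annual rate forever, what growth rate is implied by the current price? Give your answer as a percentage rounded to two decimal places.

4.49%

P = D₁/(r−g) ⇒ g = r − D₁/P = 0.12 − 46,600.00/620,643.58 = 0.044917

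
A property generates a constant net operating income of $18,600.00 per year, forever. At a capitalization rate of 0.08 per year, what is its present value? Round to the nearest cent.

Level perpetuity: PV = C / r = $18,600.00 / 0.08 = $232,500.00

$232500.00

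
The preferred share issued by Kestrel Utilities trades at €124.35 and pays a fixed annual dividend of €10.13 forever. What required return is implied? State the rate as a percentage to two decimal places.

P = C/r ⇒ r = C/P = €10.13/€124.35 = 0.081464

8.15%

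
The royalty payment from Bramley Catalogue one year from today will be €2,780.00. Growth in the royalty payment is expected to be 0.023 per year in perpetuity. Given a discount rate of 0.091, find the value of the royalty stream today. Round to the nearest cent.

€40882.35

Growing perpetuity: P = D₁ / (r − g) = €2,780.0000 / (0.091 − 0.023) = €40,882.35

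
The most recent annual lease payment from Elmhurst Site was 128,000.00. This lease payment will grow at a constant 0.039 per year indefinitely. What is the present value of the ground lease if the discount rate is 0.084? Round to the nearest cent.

2955377.78

D₁ = D₀ × (1 + g) = 128,000.00 × 1.039 = 132,992.0000
Growing perpetuity: P = D₁ / (r − g) = 132,992.0000 / (0.084 − 0.039) = 2,955,377.78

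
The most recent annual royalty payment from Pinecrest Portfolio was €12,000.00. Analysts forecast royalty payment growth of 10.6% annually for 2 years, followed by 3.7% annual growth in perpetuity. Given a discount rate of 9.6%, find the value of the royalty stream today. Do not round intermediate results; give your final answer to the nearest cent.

€239111.10

D_1 = 13272.00000
D_2 = 14678.83200
Terminal value at year 2: TV = D_2×(1+g_2)/(r−g_2) = 15221.94878/0.059 = 257999.13193
P_0 = D_1/(1+r)^1 + D_2/(1+r)^2 + TV/(1+r)^2
    = 12109.48905 + 12219.97709 + 214781.63122 = 239111.09736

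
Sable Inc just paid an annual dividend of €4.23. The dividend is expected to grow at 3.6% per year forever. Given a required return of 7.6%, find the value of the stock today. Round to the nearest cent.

D₁ = D₀ × (1 + g) = €4.23 × 1.036 = €4.3823
Growing perpetuity: P = D₁ / (r − g) = €4.3823 / (0.076 − 0.036) = €109.56

€109.56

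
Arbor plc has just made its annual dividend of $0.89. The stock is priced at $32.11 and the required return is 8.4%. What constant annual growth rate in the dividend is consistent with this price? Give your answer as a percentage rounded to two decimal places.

5.48%

P = D₀(1+g)/(r−g) ⇒ P(r−g) = D₀(1+g) ⇒ g(P+D₀) = P·r − D₀
g = (P·r − D₀)/(P + D₀) = ($32.11×0.084 − $0.89) / ($32.11 + $0.89) = 0.054765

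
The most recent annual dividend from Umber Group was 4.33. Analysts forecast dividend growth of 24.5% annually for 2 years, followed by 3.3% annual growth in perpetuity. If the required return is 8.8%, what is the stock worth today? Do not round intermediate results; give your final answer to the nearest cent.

D_1 = 5.39085
D_2 = 6.71161
Terminal value at year 2: TV = D_2×(1+g_2)/(r−g_2) = 6.93309/0.055 = 126.05621
P_0 = D_1/(1+r)^1 + D_2/(1+r)^2 + TV/(1+r)^2
    = 4.95483 + 5.66981 + 106.48941 = 117.11405

117.11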